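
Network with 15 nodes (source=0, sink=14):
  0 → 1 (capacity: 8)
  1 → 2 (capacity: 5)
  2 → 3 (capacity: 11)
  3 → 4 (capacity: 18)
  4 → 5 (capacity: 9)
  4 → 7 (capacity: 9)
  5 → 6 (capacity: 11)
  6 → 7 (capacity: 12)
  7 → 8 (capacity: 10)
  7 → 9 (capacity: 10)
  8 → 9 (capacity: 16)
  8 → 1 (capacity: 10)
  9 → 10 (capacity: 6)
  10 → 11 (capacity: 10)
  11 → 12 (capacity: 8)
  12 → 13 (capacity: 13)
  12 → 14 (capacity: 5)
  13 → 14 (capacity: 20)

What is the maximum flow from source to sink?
Maximum flow = 5

Max flow: 5

Flow assignment:
  0 → 1: 5/8
  1 → 2: 5/5
  2 → 3: 5/11
  3 → 4: 5/18
  4 → 7: 5/9
  7 → 9: 5/10
  9 → 10: 5/6
  10 → 11: 5/10
  11 → 12: 5/8
  12 → 14: 5/5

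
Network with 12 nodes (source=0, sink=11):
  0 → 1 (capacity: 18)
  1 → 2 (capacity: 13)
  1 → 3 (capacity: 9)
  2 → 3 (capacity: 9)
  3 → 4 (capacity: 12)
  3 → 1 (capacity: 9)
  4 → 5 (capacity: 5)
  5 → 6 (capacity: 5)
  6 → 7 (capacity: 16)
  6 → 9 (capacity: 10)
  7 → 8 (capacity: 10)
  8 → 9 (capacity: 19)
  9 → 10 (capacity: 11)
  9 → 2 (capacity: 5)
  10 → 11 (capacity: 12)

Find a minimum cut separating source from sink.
Min cut value = 5, edges: (5,6)

Min cut value: 5
Partition: S = [0, 1, 2, 3, 4, 5], T = [6, 7, 8, 9, 10, 11]
Cut edges: (5,6)

By max-flow min-cut theorem, max flow = min cut = 5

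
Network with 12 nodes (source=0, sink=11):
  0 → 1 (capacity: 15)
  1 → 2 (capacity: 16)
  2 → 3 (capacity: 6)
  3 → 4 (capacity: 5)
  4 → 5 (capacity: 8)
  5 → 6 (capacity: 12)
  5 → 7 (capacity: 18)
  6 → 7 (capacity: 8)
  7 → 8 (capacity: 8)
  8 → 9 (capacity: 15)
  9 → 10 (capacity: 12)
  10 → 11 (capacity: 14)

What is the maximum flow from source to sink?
Maximum flow = 5

Max flow: 5

Flow assignment:
  0 → 1: 5/15
  1 → 2: 5/16
  2 → 3: 5/6
  3 → 4: 5/5
  4 → 5: 5/8
  5 → 7: 5/18
  7 → 8: 5/8
  8 → 9: 5/15
  9 → 10: 5/12
  10 → 11: 5/14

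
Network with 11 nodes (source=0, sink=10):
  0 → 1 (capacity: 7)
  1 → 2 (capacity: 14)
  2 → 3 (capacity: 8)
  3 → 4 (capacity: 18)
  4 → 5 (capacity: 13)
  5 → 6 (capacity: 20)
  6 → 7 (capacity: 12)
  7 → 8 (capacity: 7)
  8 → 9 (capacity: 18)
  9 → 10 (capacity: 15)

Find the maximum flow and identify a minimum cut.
Max flow = 7, Min cut edges: (7,8)

Maximum flow: 7
Minimum cut: (7,8)
Partition: S = [0, 1, 2, 3, 4, 5, 6, 7], T = [8, 9, 10]

Max-flow min-cut theorem verified: both equal 7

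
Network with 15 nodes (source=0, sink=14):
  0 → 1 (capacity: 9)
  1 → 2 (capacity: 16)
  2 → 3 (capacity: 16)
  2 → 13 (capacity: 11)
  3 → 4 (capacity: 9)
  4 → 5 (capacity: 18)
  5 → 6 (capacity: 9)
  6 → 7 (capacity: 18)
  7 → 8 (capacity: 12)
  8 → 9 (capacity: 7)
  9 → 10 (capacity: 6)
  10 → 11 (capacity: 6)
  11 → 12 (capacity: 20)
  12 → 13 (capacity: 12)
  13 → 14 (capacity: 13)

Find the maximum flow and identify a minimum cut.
Max flow = 9, Min cut edges: (0,1)

Maximum flow: 9
Minimum cut: (0,1)
Partition: S = [0], T = [1, 2, 3, 4, 5, 6, 7, 8, 9, 10, 11, 12, 13, 14]

Max-flow min-cut theorem verified: both equal 9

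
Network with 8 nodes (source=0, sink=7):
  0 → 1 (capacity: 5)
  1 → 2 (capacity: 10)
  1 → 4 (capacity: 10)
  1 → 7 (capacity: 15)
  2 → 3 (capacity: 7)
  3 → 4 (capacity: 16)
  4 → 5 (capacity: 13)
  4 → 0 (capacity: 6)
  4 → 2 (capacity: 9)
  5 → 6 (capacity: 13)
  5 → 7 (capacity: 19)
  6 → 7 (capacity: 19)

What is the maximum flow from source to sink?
Maximum flow = 5

Max flow: 5

Flow assignment:
  0 → 1: 5/5
  1 → 7: 5/15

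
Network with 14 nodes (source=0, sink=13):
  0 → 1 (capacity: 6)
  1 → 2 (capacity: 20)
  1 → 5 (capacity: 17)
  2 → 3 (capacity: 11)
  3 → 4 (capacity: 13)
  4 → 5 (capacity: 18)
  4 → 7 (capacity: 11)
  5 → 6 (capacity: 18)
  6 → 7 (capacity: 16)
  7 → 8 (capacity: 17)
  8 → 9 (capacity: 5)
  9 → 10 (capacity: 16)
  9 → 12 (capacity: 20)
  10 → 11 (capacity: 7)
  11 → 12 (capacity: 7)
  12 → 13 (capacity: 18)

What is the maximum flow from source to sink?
Maximum flow = 5

Max flow: 5

Flow assignment:
  0 → 1: 5/6
  1 → 5: 5/17
  5 → 6: 5/18
  6 → 7: 5/16
  7 → 8: 5/17
  8 → 9: 5/5
  9 → 12: 5/20
  12 → 13: 5/18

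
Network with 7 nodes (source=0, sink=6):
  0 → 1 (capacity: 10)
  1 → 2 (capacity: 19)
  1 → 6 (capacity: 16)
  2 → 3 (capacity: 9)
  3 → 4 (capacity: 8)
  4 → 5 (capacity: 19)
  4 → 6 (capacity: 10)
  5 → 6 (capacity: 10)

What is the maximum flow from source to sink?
Maximum flow = 10

Max flow: 10

Flow assignment:
  0 → 1: 10/10
  1 → 6: 10/16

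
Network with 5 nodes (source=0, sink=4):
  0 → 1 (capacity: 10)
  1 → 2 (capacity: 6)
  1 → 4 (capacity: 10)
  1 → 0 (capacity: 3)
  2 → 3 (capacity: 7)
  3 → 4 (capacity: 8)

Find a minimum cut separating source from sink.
Min cut value = 10, edges: (0,1)

Min cut value: 10
Partition: S = [0], T = [1, 2, 3, 4]
Cut edges: (0,1)

By max-flow min-cut theorem, max flow = min cut = 10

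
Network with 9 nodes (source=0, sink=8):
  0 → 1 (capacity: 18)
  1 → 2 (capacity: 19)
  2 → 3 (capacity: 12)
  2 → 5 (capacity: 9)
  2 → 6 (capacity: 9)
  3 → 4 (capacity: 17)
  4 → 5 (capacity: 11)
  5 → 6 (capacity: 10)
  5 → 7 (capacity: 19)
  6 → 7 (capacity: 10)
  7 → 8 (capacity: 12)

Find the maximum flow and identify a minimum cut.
Max flow = 12, Min cut edges: (7,8)

Maximum flow: 12
Minimum cut: (7,8)
Partition: S = [0, 1, 2, 3, 4, 5, 6, 7], T = [8]

Max-flow min-cut theorem verified: both equal 12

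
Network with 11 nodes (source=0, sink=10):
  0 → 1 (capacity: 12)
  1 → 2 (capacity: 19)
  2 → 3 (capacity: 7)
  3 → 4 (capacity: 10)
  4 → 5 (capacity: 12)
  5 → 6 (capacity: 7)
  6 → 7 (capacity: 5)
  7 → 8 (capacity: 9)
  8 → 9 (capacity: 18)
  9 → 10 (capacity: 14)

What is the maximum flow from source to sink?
Maximum flow = 5

Max flow: 5

Flow assignment:
  0 → 1: 5/12
  1 → 2: 5/19
  2 → 3: 5/7
  3 → 4: 5/10
  4 → 5: 5/12
  5 → 6: 5/7
  6 → 7: 5/5
  7 → 8: 5/9
  8 → 9: 5/18
  9 → 10: 5/14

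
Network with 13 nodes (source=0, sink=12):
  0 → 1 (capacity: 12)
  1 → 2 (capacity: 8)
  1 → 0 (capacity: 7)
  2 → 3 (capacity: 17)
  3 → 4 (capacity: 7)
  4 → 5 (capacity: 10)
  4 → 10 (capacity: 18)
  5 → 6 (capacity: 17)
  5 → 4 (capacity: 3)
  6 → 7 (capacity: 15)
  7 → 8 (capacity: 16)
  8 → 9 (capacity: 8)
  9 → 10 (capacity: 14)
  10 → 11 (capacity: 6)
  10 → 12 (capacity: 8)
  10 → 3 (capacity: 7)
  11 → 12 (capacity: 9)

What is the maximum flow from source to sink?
Maximum flow = 7

Max flow: 7

Flow assignment:
  0 → 1: 7/12
  1 → 2: 7/8
  2 → 3: 7/17
  3 → 4: 7/7
  4 → 10: 7/18
  10 → 12: 7/8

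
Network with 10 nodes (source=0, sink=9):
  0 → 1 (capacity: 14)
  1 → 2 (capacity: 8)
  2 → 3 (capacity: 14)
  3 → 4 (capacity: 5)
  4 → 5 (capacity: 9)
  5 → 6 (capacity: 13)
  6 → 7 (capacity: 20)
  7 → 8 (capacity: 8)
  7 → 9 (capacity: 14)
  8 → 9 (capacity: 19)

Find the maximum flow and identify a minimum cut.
Max flow = 5, Min cut edges: (3,4)

Maximum flow: 5
Minimum cut: (3,4)
Partition: S = [0, 1, 2, 3], T = [4, 5, 6, 7, 8, 9]

Max-flow min-cut theorem verified: both equal 5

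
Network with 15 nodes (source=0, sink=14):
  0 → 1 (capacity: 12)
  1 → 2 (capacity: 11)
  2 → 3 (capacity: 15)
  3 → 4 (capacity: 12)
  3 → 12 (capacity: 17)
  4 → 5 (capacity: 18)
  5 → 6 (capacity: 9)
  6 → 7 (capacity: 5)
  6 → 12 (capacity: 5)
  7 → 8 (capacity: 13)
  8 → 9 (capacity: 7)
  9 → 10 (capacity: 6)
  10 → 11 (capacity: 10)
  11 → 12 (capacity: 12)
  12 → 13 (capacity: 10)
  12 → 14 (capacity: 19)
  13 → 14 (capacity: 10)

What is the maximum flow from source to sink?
Maximum flow = 11

Max flow: 11

Flow assignment:
  0 → 1: 11/12
  1 → 2: 11/11
  2 → 3: 11/15
  3 → 12: 11/17
  12 → 14: 11/19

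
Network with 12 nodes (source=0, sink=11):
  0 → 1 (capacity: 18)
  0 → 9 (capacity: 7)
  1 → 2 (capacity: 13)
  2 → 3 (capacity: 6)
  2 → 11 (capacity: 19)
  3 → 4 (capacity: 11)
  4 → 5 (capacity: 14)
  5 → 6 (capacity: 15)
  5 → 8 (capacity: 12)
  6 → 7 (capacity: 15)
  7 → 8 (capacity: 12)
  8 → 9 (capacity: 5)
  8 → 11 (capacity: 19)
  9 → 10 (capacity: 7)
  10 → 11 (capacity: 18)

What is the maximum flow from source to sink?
Maximum flow = 20

Max flow: 20

Flow assignment:
  0 → 1: 13/18
  0 → 9: 7/7
  1 → 2: 13/13
  2 → 11: 13/19
  9 → 10: 7/7
  10 → 11: 7/18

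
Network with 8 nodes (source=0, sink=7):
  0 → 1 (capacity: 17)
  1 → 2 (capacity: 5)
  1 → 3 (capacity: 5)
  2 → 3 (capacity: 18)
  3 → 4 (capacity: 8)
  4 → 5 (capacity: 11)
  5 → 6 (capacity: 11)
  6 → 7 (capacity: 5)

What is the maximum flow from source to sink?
Maximum flow = 5

Max flow: 5

Flow assignment:
  0 → 1: 5/17
  1 → 2: 3/5
  1 → 3: 2/5
  2 → 3: 3/18
  3 → 4: 5/8
  4 → 5: 5/11
  5 → 6: 5/11
  6 → 7: 5/5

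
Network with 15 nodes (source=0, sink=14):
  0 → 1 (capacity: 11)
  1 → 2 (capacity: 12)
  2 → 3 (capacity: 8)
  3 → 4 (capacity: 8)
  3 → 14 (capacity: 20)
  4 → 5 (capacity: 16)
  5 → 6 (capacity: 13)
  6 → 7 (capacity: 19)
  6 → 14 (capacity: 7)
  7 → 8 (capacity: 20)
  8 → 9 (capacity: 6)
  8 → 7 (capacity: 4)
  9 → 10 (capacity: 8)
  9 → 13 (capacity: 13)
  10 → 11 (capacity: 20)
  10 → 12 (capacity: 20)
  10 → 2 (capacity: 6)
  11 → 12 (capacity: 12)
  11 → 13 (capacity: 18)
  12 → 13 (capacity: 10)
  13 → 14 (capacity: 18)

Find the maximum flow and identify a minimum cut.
Max flow = 8, Min cut edges: (2,3)

Maximum flow: 8
Minimum cut: (2,3)
Partition: S = [0, 1, 2], T = [3, 4, 5, 6, 7, 8, 9, 10, 11, 12, 13, 14]

Max-flow min-cut theorem verified: both equal 8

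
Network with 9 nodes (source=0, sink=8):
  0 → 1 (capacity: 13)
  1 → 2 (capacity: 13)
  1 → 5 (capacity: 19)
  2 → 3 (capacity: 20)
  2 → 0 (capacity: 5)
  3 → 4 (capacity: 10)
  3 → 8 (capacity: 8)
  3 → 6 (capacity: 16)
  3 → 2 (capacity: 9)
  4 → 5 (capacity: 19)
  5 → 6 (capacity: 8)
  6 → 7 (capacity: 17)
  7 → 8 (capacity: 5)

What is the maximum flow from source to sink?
Maximum flow = 13

Max flow: 13

Flow assignment:
  0 → 1: 13/13
  1 → 2: 8/13
  1 → 5: 5/19
  2 → 3: 8/20
  3 → 8: 8/8
  5 → 6: 5/8
  6 → 7: 5/17
  7 → 8: 5/5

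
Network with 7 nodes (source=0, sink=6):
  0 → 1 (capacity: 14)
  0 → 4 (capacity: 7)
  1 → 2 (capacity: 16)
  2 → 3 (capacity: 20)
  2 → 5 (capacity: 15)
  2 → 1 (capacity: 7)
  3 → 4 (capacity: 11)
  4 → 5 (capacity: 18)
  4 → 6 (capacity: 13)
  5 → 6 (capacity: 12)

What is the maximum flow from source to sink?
Maximum flow = 21

Max flow: 21

Flow assignment:
  0 → 1: 14/14
  0 → 4: 7/7
  1 → 2: 14/16
  2 → 3: 2/20
  2 → 5: 12/15
  3 → 4: 2/11
  4 → 6: 9/13
  5 → 6: 12/12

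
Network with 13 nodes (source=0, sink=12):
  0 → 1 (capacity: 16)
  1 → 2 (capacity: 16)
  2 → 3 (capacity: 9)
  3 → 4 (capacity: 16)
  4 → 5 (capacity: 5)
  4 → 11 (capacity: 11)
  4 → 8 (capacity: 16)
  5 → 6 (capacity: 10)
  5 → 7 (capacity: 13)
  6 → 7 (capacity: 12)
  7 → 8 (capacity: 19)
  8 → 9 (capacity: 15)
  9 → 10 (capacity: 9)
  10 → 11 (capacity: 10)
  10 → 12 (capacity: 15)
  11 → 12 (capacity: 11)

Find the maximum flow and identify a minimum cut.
Max flow = 9, Min cut edges: (2,3)

Maximum flow: 9
Minimum cut: (2,3)
Partition: S = [0, 1, 2], T = [3, 4, 5, 6, 7, 8, 9, 10, 11, 12]

Max-flow min-cut theorem verified: both equal 9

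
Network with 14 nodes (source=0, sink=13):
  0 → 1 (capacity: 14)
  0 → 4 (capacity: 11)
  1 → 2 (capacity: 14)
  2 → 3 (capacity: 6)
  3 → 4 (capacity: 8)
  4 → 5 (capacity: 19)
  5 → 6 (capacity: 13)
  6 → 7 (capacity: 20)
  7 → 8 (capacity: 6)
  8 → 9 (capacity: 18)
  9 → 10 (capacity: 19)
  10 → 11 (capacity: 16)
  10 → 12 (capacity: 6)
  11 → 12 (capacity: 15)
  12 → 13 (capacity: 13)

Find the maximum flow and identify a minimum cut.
Max flow = 6, Min cut edges: (7,8)

Maximum flow: 6
Minimum cut: (7,8)
Partition: S = [0, 1, 2, 3, 4, 5, 6, 7], T = [8, 9, 10, 11, 12, 13]

Max-flow min-cut theorem verified: both equal 6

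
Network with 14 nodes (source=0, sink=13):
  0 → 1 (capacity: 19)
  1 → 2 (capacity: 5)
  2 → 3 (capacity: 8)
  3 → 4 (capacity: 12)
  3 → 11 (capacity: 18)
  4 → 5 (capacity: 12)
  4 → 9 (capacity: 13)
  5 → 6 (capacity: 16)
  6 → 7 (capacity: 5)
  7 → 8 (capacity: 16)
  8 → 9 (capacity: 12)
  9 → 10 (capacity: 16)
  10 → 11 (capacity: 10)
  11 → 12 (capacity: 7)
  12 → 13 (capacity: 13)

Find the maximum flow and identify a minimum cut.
Max flow = 5, Min cut edges: (1,2)

Maximum flow: 5
Minimum cut: (1,2)
Partition: S = [0, 1], T = [2, 3, 4, 5, 6, 7, 8, 9, 10, 11, 12, 13]

Max-flow min-cut theorem verified: both equal 5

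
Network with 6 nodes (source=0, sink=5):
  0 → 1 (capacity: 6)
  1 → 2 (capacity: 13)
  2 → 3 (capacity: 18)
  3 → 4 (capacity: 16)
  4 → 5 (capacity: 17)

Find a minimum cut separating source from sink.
Min cut value = 6, edges: (0,1)

Min cut value: 6
Partition: S = [0], T = [1, 2, 3, 4, 5]
Cut edges: (0,1)

By max-flow min-cut theorem, max flow = min cut = 6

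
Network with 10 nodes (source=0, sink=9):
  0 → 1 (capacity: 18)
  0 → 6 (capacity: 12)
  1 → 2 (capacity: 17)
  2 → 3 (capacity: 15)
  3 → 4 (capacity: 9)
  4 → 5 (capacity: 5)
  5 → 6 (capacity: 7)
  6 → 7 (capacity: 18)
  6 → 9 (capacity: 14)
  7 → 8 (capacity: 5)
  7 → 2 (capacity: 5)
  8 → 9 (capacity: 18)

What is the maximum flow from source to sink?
Maximum flow = 17

Max flow: 17

Flow assignment:
  0 → 1: 5/18
  0 → 6: 12/12
  1 → 2: 5/17
  2 → 3: 5/15
  3 → 4: 5/9
  4 → 5: 5/5
  5 → 6: 5/7
  6 → 7: 3/18
  6 → 9: 14/14
  7 → 8: 3/5
  8 → 9: 3/18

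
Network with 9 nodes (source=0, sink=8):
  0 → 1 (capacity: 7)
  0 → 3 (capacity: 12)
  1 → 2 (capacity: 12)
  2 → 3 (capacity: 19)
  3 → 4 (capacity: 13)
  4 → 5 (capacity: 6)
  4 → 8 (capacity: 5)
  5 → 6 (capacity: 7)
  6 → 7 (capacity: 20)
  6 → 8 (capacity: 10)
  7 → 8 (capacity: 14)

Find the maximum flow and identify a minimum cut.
Max flow = 11, Min cut edges: (4,5), (4,8)

Maximum flow: 11
Minimum cut: (4,5), (4,8)
Partition: S = [0, 1, 2, 3, 4], T = [5, 6, 7, 8]

Max-flow min-cut theorem verified: both equal 11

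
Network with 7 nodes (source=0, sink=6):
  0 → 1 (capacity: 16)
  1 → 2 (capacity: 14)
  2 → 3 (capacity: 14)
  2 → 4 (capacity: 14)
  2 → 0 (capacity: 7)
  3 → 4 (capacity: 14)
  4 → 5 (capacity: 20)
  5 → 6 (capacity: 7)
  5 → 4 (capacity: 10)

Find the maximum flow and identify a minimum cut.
Max flow = 7, Min cut edges: (5,6)

Maximum flow: 7
Minimum cut: (5,6)
Partition: S = [0, 1, 2, 3, 4, 5], T = [6]

Max-flow min-cut theorem verified: both equal 7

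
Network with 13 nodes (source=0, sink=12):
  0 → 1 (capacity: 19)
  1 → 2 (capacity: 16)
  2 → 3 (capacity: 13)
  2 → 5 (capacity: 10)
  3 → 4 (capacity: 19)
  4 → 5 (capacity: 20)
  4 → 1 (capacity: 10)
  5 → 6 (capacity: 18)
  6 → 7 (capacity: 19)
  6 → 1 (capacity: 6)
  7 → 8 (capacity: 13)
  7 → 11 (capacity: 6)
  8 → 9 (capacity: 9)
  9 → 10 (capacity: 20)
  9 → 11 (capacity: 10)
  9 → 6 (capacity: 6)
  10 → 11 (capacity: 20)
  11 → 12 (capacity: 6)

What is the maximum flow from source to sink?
Maximum flow = 6

Max flow: 6

Flow assignment:
  0 → 1: 6/19
  1 → 2: 12/16
  2 → 3: 6/13
  2 → 5: 6/10
  3 → 4: 6/19
  4 → 5: 6/20
  5 → 6: 12/18
  6 → 7: 12/19
  6 → 1: 6/6
  7 → 8: 6/13
  7 → 11: 6/6
  8 → 9: 6/9
  9 → 6: 6/6
  11 → 12: 6/6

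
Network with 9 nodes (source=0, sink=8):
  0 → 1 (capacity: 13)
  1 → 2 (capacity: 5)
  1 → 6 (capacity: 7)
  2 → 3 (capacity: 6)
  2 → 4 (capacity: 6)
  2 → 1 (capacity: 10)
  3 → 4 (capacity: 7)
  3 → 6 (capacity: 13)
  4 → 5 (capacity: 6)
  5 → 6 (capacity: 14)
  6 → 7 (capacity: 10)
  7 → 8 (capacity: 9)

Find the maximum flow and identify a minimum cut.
Max flow = 9, Min cut edges: (7,8)

Maximum flow: 9
Minimum cut: (7,8)
Partition: S = [0, 1, 2, 3, 4, 5, 6, 7], T = [8]

Max-flow min-cut theorem verified: both equal 9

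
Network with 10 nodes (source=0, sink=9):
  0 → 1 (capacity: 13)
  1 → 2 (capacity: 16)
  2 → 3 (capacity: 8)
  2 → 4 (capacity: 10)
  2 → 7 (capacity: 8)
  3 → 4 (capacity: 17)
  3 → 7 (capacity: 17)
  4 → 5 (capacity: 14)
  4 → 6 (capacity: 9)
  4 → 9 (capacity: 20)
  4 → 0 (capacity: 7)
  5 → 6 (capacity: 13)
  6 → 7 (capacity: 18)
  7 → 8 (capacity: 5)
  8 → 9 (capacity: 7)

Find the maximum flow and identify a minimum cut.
Max flow = 13, Min cut edges: (0,1)

Maximum flow: 13
Minimum cut: (0,1)
Partition: S = [0], T = [1, 2, 3, 4, 5, 6, 7, 8, 9]

Max-flow min-cut theorem verified: both equal 13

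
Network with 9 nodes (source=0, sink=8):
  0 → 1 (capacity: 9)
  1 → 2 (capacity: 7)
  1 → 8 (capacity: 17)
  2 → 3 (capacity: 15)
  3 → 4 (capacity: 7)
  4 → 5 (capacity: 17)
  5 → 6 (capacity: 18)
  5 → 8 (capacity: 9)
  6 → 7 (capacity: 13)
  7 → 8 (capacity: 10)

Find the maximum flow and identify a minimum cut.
Max flow = 9, Min cut edges: (0,1)

Maximum flow: 9
Minimum cut: (0,1)
Partition: S = [0], T = [1, 2, 3, 4, 5, 6, 7, 8]

Max-flow min-cut theorem verified: both equal 9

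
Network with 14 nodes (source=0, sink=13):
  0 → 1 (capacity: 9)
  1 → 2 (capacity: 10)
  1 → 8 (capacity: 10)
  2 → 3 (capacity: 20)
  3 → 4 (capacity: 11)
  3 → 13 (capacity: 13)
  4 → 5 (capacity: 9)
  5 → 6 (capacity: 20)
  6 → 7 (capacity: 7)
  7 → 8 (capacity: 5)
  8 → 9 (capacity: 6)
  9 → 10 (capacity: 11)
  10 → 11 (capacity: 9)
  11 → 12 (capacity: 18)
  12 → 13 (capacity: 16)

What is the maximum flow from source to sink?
Maximum flow = 9

Max flow: 9

Flow assignment:
  0 → 1: 9/9
  1 → 2: 9/10
  2 → 3: 9/20
  3 → 13: 9/13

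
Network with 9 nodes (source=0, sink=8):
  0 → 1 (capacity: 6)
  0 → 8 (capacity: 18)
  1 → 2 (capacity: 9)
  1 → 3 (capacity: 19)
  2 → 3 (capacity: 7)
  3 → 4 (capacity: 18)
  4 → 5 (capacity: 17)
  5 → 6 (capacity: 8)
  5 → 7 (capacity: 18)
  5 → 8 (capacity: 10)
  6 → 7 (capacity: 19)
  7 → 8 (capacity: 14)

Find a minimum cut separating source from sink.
Min cut value = 24, edges: (0,1), (0,8)

Min cut value: 24
Partition: S = [0], T = [1, 2, 3, 4, 5, 6, 7, 8]
Cut edges: (0,1), (0,8)

By max-flow min-cut theorem, max flow = min cut = 24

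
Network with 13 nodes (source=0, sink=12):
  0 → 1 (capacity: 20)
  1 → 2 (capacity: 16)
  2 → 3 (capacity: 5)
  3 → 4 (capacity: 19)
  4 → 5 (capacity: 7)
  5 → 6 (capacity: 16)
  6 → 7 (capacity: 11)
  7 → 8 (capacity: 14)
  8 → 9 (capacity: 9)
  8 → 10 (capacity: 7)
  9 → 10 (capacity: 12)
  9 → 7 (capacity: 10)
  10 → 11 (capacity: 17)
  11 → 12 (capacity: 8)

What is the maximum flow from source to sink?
Maximum flow = 5

Max flow: 5

Flow assignment:
  0 → 1: 5/20
  1 → 2: 5/16
  2 → 3: 5/5
  3 → 4: 5/19
  4 → 5: 5/7
  5 → 6: 5/16
  6 → 7: 5/11
  7 → 8: 5/14
  8 → 10: 5/7
  10 → 11: 5/17
  11 → 12: 5/8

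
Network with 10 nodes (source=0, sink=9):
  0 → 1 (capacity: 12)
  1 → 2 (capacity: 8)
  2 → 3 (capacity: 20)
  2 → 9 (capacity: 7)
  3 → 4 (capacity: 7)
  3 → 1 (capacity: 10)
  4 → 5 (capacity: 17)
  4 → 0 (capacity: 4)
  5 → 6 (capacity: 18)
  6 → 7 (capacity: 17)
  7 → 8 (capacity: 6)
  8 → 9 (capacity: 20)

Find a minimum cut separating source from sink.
Min cut value = 8, edges: (1,2)

Min cut value: 8
Partition: S = [0, 1], T = [2, 3, 4, 5, 6, 7, 8, 9]
Cut edges: (1,2)

By max-flow min-cut theorem, max flow = min cut = 8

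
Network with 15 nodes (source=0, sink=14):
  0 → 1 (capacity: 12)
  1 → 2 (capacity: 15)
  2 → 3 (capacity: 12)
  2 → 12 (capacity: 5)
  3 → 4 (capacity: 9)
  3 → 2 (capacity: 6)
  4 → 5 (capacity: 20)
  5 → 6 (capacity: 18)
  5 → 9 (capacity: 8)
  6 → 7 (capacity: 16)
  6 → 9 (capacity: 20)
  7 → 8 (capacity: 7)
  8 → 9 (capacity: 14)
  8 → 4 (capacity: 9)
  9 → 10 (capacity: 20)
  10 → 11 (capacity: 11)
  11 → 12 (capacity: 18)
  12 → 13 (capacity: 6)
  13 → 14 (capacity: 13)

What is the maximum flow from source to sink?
Maximum flow = 6

Max flow: 6

Flow assignment:
  0 → 1: 6/12
  1 → 2: 6/15
  2 → 3: 6/12
  3 → 4: 6/9
  4 → 5: 6/20
  5 → 9: 6/8
  9 → 10: 6/20
  10 → 11: 6/11
  11 → 12: 6/18
  12 → 13: 6/6
  13 → 14: 6/13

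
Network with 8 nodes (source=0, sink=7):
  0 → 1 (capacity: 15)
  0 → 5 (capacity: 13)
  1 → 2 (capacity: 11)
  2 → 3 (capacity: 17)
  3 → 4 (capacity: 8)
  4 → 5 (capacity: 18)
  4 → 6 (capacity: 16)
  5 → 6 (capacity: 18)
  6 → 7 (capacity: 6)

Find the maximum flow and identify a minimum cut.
Max flow = 6, Min cut edges: (6,7)

Maximum flow: 6
Minimum cut: (6,7)
Partition: S = [0, 1, 2, 3, 4, 5, 6], T = [7]

Max-flow min-cut theorem verified: both equal 6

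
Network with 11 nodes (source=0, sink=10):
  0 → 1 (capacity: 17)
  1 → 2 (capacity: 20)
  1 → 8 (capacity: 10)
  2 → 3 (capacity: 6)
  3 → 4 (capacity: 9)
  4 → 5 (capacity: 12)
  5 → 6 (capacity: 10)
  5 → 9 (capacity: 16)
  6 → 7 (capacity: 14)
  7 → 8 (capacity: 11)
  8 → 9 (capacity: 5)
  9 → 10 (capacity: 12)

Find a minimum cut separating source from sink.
Min cut value = 11, edges: (2,3), (8,9)

Min cut value: 11
Partition: S = [0, 1, 2, 6, 7, 8], T = [3, 4, 5, 9, 10]
Cut edges: (2,3), (8,9)

By max-flow min-cut theorem, max flow = min cut = 11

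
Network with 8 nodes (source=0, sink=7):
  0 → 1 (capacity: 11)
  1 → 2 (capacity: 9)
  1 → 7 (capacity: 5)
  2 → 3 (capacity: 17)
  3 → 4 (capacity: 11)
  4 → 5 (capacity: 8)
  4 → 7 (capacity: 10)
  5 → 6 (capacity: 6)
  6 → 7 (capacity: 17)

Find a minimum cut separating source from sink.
Min cut value = 11, edges: (0,1)

Min cut value: 11
Partition: S = [0], T = [1, 2, 3, 4, 5, 6, 7]
Cut edges: (0,1)

By max-flow min-cut theorem, max flow = min cut = 11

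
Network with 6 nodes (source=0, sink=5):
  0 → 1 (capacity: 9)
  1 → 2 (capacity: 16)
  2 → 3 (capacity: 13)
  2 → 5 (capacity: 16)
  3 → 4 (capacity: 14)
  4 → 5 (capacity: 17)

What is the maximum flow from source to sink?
Maximum flow = 9

Max flow: 9

Flow assignment:
  0 → 1: 9/9
  1 → 2: 9/16
  2 → 5: 9/16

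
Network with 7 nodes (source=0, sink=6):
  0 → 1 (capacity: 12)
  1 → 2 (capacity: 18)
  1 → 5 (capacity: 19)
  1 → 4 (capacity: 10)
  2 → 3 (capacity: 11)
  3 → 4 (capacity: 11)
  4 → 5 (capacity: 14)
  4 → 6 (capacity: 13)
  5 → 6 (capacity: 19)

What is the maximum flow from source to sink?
Maximum flow = 12

Max flow: 12

Flow assignment:
  0 → 1: 12/12
  1 → 5: 12/19
  5 → 6: 12/19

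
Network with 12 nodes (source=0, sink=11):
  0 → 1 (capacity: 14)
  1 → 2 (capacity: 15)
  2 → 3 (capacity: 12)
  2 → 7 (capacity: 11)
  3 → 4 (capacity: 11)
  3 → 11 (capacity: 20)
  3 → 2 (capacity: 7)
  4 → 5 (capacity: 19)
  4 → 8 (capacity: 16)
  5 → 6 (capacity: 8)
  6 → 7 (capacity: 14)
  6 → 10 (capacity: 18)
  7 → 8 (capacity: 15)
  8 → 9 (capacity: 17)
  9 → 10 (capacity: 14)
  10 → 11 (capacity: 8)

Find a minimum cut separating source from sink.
Min cut value = 14, edges: (0,1)

Min cut value: 14
Partition: S = [0], T = [1, 2, 3, 4, 5, 6, 7, 8, 9, 10, 11]
Cut edges: (0,1)

By max-flow min-cut theorem, max flow = min cut = 14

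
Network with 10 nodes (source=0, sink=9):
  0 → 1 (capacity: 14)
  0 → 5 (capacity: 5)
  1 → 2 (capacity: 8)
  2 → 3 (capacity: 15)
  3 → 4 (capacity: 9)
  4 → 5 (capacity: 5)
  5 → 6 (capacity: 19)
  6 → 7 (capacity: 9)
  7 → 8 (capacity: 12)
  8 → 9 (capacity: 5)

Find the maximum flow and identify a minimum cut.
Max flow = 5, Min cut edges: (8,9)

Maximum flow: 5
Minimum cut: (8,9)
Partition: S = [0, 1, 2, 3, 4, 5, 6, 7, 8], T = [9]

Max-flow min-cut theorem verified: both equal 5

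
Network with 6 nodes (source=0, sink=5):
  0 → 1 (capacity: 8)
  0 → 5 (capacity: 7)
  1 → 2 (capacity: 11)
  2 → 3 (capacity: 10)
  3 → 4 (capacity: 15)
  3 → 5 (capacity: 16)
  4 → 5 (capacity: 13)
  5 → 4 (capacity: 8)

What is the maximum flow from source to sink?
Maximum flow = 15

Max flow: 15

Flow assignment:
  0 → 1: 8/8
  0 → 5: 7/7
  1 → 2: 8/11
  2 → 3: 8/10
  3 → 5: 8/16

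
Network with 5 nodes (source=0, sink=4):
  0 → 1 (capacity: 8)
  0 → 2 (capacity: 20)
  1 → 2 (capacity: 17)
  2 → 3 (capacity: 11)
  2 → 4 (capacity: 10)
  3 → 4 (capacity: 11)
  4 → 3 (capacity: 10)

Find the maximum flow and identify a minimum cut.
Max flow = 21, Min cut edges: (2,4), (3,4)

Maximum flow: 21
Minimum cut: (2,4), (3,4)
Partition: S = [0, 1, 2, 3], T = [4]

Max-flow min-cut theorem verified: both equal 21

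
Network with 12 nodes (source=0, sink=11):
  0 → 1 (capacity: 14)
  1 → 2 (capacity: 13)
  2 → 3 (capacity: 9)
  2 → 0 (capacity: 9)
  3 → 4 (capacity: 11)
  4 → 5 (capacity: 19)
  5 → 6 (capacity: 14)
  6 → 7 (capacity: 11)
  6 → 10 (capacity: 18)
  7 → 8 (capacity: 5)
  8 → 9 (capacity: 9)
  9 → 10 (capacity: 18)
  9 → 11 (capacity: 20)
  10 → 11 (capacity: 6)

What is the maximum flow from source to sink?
Maximum flow = 9

Max flow: 9

Flow assignment:
  0 → 1: 13/14
  1 → 2: 13/13
  2 → 3: 9/9
  2 → 0: 4/9
  3 → 4: 9/11
  4 → 5: 9/19
  5 → 6: 9/14
  6 → 7: 3/11
  6 → 10: 6/18
  7 → 8: 3/5
  8 → 9: 3/9
  9 → 11: 3/20
  10 → 11: 6/6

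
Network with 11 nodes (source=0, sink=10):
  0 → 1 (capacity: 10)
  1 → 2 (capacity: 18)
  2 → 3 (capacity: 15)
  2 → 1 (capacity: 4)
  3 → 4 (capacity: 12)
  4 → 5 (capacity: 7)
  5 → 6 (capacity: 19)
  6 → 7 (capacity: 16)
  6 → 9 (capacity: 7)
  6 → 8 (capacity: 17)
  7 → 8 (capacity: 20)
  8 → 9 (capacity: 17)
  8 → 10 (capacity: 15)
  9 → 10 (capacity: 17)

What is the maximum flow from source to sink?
Maximum flow = 7

Max flow: 7

Flow assignment:
  0 → 1: 7/10
  1 → 2: 7/18
  2 → 3: 7/15
  3 → 4: 7/12
  4 → 5: 7/7
  5 → 6: 7/19
  6 → 9: 7/7
  9 → 10: 7/17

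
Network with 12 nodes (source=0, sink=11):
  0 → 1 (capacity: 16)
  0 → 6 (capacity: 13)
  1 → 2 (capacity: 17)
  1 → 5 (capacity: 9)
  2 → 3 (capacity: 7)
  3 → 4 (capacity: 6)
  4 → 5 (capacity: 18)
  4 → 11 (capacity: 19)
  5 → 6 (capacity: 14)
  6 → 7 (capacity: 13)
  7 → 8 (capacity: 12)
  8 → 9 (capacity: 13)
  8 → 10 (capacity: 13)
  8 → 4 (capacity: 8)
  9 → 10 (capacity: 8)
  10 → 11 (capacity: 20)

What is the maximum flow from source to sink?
Maximum flow = 18

Max flow: 18

Flow assignment:
  0 → 1: 15/16
  0 → 6: 3/13
  1 → 2: 6/17
  1 → 5: 9/9
  2 → 3: 6/7
  3 → 4: 6/6
  4 → 11: 6/19
  5 → 6: 9/14
  6 → 7: 12/13
  7 → 8: 12/12
  8 → 10: 12/13
  10 → 11: 12/20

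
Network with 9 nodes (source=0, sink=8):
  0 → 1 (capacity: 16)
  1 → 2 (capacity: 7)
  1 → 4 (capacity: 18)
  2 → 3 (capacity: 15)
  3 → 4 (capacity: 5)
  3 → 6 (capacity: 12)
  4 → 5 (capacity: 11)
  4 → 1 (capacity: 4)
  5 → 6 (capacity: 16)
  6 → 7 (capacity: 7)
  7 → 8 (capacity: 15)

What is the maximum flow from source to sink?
Maximum flow = 7

Max flow: 7

Flow assignment:
  0 → 1: 7/16
  1 → 4: 7/18
  4 → 5: 7/11
  5 → 6: 7/16
  6 → 7: 7/7
  7 → 8: 7/15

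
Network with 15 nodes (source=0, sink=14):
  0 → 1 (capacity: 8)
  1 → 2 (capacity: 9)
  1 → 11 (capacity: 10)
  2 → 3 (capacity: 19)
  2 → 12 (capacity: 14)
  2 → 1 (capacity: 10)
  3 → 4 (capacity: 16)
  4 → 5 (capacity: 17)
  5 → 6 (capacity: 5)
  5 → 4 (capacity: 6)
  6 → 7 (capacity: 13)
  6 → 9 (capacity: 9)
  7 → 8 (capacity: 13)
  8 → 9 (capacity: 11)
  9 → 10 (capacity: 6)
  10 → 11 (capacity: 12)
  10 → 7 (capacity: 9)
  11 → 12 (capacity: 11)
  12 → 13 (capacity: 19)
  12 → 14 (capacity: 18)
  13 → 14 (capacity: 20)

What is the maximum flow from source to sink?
Maximum flow = 8

Max flow: 8

Flow assignment:
  0 → 1: 8/8
  1 → 2: 8/9
  2 → 12: 8/14
  12 → 14: 8/18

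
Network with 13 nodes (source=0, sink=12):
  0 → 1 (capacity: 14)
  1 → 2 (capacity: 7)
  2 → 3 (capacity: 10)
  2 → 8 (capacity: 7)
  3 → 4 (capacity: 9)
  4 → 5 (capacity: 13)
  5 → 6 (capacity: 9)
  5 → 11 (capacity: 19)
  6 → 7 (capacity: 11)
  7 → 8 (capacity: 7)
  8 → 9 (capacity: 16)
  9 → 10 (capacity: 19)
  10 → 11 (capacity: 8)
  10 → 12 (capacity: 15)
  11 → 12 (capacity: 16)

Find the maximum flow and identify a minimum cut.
Max flow = 7, Min cut edges: (1,2)

Maximum flow: 7
Minimum cut: (1,2)
Partition: S = [0, 1], T = [2, 3, 4, 5, 6, 7, 8, 9, 10, 11, 12]

Max-flow min-cut theorem verified: both equal 7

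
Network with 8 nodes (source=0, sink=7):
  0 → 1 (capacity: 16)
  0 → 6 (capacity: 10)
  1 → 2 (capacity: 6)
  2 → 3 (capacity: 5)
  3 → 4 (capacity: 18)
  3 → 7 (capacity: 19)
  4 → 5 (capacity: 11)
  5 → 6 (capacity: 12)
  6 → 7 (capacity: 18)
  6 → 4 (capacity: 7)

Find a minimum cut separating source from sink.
Min cut value = 15, edges: (0,6), (2,3)

Min cut value: 15
Partition: S = [0, 1, 2], T = [3, 4, 5, 6, 7]
Cut edges: (0,6), (2,3)

By max-flow min-cut theorem, max flow = min cut = 15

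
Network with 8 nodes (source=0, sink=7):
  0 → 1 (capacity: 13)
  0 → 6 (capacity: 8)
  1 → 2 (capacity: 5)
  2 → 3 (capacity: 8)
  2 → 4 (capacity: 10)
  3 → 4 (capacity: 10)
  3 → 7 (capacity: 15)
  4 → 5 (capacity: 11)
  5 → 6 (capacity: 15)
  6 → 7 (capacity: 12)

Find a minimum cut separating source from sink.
Min cut value = 13, edges: (0,6), (1,2)

Min cut value: 13
Partition: S = [0, 1], T = [2, 3, 4, 5, 6, 7]
Cut edges: (0,6), (1,2)

By max-flow min-cut theorem, max flow = min cut = 13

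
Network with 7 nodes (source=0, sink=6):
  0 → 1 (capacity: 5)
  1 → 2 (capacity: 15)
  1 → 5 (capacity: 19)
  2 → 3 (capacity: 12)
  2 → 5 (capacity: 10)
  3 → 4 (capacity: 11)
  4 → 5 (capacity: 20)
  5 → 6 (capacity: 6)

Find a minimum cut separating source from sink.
Min cut value = 5, edges: (0,1)

Min cut value: 5
Partition: S = [0], T = [1, 2, 3, 4, 5, 6]
Cut edges: (0,1)

By max-flow min-cut theorem, max flow = min cut = 5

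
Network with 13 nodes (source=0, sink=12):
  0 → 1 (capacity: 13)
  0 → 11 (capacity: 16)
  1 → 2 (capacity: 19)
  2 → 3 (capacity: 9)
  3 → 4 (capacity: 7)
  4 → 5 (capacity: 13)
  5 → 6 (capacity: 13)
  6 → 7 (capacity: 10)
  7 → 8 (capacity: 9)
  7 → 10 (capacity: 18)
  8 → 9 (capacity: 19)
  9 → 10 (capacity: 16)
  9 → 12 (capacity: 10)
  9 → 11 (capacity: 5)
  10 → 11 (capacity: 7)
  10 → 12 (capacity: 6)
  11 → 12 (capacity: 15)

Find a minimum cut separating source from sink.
Min cut value = 22, edges: (3,4), (11,12)

Min cut value: 22
Partition: S = [0, 1, 2, 3, 11], T = [4, 5, 6, 7, 8, 9, 10, 12]
Cut edges: (3,4), (11,12)

By max-flow min-cut theorem, max flow = min cut = 22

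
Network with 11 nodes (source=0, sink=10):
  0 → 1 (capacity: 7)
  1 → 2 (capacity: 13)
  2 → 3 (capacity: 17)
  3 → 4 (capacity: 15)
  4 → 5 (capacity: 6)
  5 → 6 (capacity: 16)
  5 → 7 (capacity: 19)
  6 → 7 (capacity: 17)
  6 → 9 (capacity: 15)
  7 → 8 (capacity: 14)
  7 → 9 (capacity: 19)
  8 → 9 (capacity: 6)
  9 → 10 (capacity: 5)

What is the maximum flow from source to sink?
Maximum flow = 5

Max flow: 5

Flow assignment:
  0 → 1: 5/7
  1 → 2: 5/13
  2 → 3: 5/17
  3 → 4: 5/15
  4 → 5: 5/6
  5 → 6: 5/16
  6 → 9: 5/15
  9 → 10: 5/5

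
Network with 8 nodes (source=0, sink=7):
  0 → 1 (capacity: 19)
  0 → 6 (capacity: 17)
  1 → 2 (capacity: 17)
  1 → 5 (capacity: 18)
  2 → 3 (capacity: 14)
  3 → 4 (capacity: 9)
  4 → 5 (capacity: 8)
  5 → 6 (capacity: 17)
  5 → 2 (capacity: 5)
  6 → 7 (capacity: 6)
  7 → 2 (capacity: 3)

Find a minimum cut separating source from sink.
Min cut value = 6, edges: (6,7)

Min cut value: 6
Partition: S = [0, 1, 2, 3, 4, 5, 6], T = [7]
Cut edges: (6,7)

By max-flow min-cut theorem, max flow = min cut = 6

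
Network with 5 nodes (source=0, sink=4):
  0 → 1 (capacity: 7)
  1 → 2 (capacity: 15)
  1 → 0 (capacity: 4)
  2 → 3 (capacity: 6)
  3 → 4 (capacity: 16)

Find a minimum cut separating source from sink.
Min cut value = 6, edges: (2,3)

Min cut value: 6
Partition: S = [0, 1, 2], T = [3, 4]
Cut edges: (2,3)

By max-flow min-cut theorem, max flow = min cut = 6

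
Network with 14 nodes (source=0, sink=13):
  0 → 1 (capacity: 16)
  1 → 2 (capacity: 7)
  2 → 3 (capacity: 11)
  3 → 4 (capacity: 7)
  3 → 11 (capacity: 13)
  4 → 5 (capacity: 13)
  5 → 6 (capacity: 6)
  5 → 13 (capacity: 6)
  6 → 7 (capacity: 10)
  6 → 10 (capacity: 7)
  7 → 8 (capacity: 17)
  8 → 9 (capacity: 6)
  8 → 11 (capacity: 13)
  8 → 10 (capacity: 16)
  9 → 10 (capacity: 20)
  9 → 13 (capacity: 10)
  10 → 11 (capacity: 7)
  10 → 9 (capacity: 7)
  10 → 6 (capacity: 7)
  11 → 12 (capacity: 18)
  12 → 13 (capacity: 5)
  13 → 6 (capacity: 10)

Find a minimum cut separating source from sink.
Min cut value = 7, edges: (1,2)

Min cut value: 7
Partition: S = [0, 1], T = [2, 3, 4, 5, 6, 7, 8, 9, 10, 11, 12, 13]
Cut edges: (1,2)

By max-flow min-cut theorem, max flow = min cut = 7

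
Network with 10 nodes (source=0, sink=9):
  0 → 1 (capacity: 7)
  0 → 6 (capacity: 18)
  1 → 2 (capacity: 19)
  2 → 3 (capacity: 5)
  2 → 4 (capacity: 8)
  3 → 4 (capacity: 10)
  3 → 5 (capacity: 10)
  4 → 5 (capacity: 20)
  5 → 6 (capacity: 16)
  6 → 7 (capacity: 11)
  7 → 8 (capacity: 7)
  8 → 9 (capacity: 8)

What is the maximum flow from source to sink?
Maximum flow = 7

Max flow: 7

Flow assignment:
  0 → 1: 7/7
  1 → 2: 7/19
  2 → 3: 5/5
  2 → 4: 2/8
  3 → 5: 5/10
  4 → 5: 2/20
  5 → 6: 7/16
  6 → 7: 7/11
  7 → 8: 7/7
  8 → 9: 7/8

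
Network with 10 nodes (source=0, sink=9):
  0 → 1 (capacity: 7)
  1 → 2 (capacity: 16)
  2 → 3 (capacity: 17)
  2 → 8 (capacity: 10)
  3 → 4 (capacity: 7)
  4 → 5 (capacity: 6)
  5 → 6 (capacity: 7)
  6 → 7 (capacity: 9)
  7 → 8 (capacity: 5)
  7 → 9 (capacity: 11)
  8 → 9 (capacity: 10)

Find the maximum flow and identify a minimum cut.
Max flow = 7, Min cut edges: (0,1)

Maximum flow: 7
Minimum cut: (0,1)
Partition: S = [0], T = [1, 2, 3, 4, 5, 6, 7, 8, 9]

Max-flow min-cut theorem verified: both equal 7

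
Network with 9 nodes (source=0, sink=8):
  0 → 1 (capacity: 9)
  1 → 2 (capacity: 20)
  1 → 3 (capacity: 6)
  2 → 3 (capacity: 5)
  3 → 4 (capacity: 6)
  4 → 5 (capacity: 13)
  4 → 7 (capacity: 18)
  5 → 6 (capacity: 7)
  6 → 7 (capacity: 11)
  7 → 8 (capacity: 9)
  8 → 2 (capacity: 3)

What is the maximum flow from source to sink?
Maximum flow = 6

Max flow: 6

Flow assignment:
  0 → 1: 6/9
  1 → 3: 6/6
  3 → 4: 6/6
  4 → 7: 6/18
  7 → 8: 6/9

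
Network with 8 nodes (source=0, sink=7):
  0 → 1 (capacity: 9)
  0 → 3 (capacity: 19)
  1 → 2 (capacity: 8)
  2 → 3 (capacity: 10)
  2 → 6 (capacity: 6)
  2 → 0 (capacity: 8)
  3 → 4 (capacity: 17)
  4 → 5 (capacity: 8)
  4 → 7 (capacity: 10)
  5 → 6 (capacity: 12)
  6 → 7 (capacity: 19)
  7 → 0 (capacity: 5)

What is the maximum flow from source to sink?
Maximum flow = 23

Max flow: 23

Flow assignment:
  0 → 1: 8/9
  0 → 3: 17/19
  1 → 2: 8/8
  2 → 6: 6/6
  2 → 0: 2/8
  3 → 4: 17/17
  4 → 5: 7/8
  4 → 7: 10/10
  5 → 6: 7/12
  6 → 7: 13/19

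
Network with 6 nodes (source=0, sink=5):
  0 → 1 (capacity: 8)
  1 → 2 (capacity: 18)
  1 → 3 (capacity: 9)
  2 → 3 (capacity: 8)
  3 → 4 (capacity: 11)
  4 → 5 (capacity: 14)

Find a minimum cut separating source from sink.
Min cut value = 8, edges: (0,1)

Min cut value: 8
Partition: S = [0], T = [1, 2, 3, 4, 5]
Cut edges: (0,1)

By max-flow min-cut theorem, max flow = min cut = 8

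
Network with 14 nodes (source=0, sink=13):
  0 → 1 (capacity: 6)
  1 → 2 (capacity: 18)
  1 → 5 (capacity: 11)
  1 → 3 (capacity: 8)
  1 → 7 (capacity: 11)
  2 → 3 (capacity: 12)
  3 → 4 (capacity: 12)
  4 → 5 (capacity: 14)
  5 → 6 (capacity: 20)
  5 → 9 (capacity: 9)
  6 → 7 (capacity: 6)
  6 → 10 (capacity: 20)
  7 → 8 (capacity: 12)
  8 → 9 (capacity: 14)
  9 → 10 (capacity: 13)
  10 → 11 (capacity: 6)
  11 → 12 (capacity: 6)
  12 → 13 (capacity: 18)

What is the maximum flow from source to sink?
Maximum flow = 6

Max flow: 6

Flow assignment:
  0 → 1: 6/6
  1 → 5: 6/11
  5 → 6: 6/20
  6 → 10: 6/20
  10 → 11: 6/6
  11 → 12: 6/6
  12 → 13: 6/18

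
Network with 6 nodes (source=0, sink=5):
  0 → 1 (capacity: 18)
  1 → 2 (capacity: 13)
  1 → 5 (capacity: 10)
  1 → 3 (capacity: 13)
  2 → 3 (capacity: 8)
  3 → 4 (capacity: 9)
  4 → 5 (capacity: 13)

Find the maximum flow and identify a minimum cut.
Max flow = 18, Min cut edges: (0,1)

Maximum flow: 18
Minimum cut: (0,1)
Partition: S = [0], T = [1, 2, 3, 4, 5]

Max-flow min-cut theorem verified: both equal 18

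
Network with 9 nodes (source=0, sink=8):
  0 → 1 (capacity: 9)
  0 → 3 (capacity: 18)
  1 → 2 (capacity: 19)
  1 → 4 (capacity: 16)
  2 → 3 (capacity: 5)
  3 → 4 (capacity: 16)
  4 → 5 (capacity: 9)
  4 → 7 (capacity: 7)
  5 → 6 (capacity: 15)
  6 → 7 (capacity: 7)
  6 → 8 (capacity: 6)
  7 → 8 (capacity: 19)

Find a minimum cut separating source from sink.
Min cut value = 16, edges: (4,5), (4,7)

Min cut value: 16
Partition: S = [0, 1, 2, 3, 4], T = [5, 6, 7, 8]
Cut edges: (4,5), (4,7)

By max-flow min-cut theorem, max flow = min cut = 16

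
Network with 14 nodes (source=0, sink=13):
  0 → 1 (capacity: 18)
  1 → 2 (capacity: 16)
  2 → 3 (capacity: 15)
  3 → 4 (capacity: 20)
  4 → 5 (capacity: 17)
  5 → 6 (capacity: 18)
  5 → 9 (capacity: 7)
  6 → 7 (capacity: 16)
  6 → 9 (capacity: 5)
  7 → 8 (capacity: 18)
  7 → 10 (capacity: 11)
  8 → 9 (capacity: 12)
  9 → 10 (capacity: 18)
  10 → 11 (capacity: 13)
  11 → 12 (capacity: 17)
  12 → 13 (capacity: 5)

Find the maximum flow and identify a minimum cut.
Max flow = 5, Min cut edges: (12,13)

Maximum flow: 5
Minimum cut: (12,13)
Partition: S = [0, 1, 2, 3, 4, 5, 6, 7, 8, 9, 10, 11, 12], T = [13]

Max-flow min-cut theorem verified: both equal 5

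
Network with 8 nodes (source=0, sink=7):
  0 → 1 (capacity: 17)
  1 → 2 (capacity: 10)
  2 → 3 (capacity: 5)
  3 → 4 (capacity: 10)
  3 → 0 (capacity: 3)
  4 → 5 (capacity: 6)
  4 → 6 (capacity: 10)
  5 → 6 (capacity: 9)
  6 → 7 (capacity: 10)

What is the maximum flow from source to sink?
Maximum flow = 5

Max flow: 5

Flow assignment:
  0 → 1: 5/17
  1 → 2: 5/10
  2 → 3: 5/5
  3 → 4: 5/10
  4 → 6: 5/10
  6 → 7: 5/10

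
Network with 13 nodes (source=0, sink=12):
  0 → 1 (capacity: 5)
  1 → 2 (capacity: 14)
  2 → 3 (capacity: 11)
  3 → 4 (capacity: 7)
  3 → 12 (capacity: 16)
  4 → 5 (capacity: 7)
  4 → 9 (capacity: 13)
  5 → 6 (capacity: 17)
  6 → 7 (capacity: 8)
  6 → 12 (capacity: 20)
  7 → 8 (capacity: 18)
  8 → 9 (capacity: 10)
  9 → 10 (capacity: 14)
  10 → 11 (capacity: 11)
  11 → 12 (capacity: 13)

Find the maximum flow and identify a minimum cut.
Max flow = 5, Min cut edges: (0,1)

Maximum flow: 5
Minimum cut: (0,1)
Partition: S = [0], T = [1, 2, 3, 4, 5, 6, 7, 8, 9, 10, 11, 12]

Max-flow min-cut theorem verified: both equal 5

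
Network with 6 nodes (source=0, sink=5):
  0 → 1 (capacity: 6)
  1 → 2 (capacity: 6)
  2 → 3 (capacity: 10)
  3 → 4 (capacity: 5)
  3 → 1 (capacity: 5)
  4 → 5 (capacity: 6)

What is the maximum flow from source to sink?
Maximum flow = 5

Max flow: 5

Flow assignment:
  0 → 1: 5/6
  1 → 2: 5/6
  2 → 3: 5/10
  3 → 4: 5/5
  4 → 5: 5/6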